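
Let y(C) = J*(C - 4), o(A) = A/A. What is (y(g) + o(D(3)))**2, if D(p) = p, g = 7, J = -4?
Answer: 121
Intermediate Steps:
o(A) = 1
y(C) = 16 - 4*C (y(C) = -4*(C - 4) = -4*(-4 + C) = 16 - 4*C)
(y(g) + o(D(3)))**2 = ((16 - 4*7) + 1)**2 = ((16 - 28) + 1)**2 = (-12 + 1)**2 = (-11)**2 = 121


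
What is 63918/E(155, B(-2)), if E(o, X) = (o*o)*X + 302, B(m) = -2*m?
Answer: 10653/16067 ≈ 0.66304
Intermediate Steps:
E(o, X) = 302 + X*o² (E(o, X) = o²*X + 302 = X*o² + 302 = 302 + X*o²)
63918/E(155, B(-2)) = 63918/(302 - 2*(-2)*155²) = 63918/(302 + 4*24025) = 63918/(302 + 96100) = 63918/96402 = 63918*(1/96402) = 10653/16067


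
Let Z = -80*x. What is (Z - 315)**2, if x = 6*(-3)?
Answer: 1265625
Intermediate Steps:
x = -18
Z = 1440 (Z = -80*(-18) = 1440)
(Z - 315)**2 = (1440 - 315)**2 = 1125**2 = 1265625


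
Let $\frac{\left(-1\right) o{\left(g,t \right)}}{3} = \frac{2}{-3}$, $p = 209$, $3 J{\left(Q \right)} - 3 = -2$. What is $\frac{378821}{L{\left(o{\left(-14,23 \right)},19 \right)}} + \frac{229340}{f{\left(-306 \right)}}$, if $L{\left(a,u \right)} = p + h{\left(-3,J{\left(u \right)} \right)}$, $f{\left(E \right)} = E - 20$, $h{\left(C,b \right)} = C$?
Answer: $\frac{38125803}{33578} \approx 1135.4$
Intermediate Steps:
$J{\left(Q \right)} = \frac{1}{3}$ ($J{\left(Q \right)} = 1 + \frac{1}{3} \left(-2\right) = 1 - \frac{2}{3} = \frac{1}{3}$)
$o{\left(g,t \right)} = 2$ ($o{\left(g,t \right)} = - 3 \frac{2}{-3} = - 3 \cdot 2 \left(- \frac{1}{3}\right) = \left(-3\right) \left(- \frac{2}{3}\right) = 2$)
$f{\left(E \right)} = -20 + E$ ($f{\left(E \right)} = E - 20 = -20 + E$)
$L{\left(a,u \right)} = 206$ ($L{\left(a,u \right)} = 209 - 3 = 206$)
$\frac{378821}{L{\left(o{\left(-14,23 \right)},19 \right)}} + \frac{229340}{f{\left(-306 \right)}} = \frac{378821}{206} + \frac{229340}{-20 - 306} = 378821 \cdot \frac{1}{206} + \frac{229340}{-326} = \frac{378821}{206} + 229340 \left(- \frac{1}{326}\right) = \frac{378821}{206} - \frac{114670}{163} = \frac{38125803}{33578}$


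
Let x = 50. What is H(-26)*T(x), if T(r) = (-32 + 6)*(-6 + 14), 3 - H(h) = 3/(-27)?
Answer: -5824/9 ≈ -647.11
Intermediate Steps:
H(h) = 28/9 (H(h) = 3 - 3/(-27) = 3 - 3*(-1)/27 = 3 - 1*(-⅑) = 3 + ⅑ = 28/9)
T(r) = -208 (T(r) = -26*8 = -208)
H(-26)*T(x) = (28/9)*(-208) = -5824/9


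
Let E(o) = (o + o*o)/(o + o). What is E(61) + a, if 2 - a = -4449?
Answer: 4482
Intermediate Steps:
a = 4451 (a = 2 - 1*(-4449) = 2 + 4449 = 4451)
E(o) = (o + o**2)/(2*o) (E(o) = (o + o**2)/((2*o)) = (o + o**2)*(1/(2*o)) = (o + o**2)/(2*o))
E(61) + a = (1/2 + (1/2)*61) + 4451 = (1/2 + 61/2) + 4451 = 31 + 4451 = 4482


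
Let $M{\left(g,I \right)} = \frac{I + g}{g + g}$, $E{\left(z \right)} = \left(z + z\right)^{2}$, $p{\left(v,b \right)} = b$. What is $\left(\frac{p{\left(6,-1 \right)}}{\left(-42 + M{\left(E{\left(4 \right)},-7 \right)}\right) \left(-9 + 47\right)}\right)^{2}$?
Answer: $\frac{4096}{10213325721} \approx 4.0104 \cdot 10^{-7}$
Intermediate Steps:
$E{\left(z \right)} = 4 z^{2}$ ($E{\left(z \right)} = \left(2 z\right)^{2} = 4 z^{2}$)
$M{\left(g,I \right)} = \frac{I + g}{2 g}$
$\left(\frac{p{\left(6,-1 \right)}}{\left(-42 + M{\left(E{\left(4 \right)},-7 \right)}\right) \left(-9 + 47\right)}\right)^{2} = \left(- \frac{1}{\left(-42 + \frac{-7 + 4 \cdot 4^{2}}{2 \cdot 4 \cdot 4^{2}}\right) \left(-9 + 47\right)}\right)^{2} = \left(- \frac{1}{\left(-42 + \frac{-7 + 4 \cdot 16}{2 \cdot 4 \cdot 16}\right) 38}\right)^{2} = \left(- \frac{1}{\left(-42 + \frac{-7 + 64}{2 \cdot 64}\right) 38}\right)^{2} = \left(- \frac{1}{\left(-42 + \frac{1}{2} \cdot \frac{1}{64} \cdot 57\right) 38}\right)^{2} = \left(- \frac{1}{\left(-42 + \frac{57}{128}\right) 38}\right)^{2} = \left(- \frac{1}{\left(- \frac{5319}{128}\right) 38}\right)^{2} = \left(- \frac{1}{- \frac{101061}{64}}\right)^{2} = \left(\left(-1\right) \left(- \frac{64}{101061}\right)\right)^{2} = \left(\frac{64}{101061}\right)^{2} = \frac{4096}{10213325721}$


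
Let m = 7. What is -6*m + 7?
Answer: -35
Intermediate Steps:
-6*m + 7 = -6*7 + 7 = -42 + 7 = -35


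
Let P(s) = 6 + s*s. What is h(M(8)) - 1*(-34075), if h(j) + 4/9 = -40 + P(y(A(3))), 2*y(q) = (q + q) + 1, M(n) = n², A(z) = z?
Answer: 1225901/36 ≈ 34053.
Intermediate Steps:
y(q) = ½ + q (y(q) = ((q + q) + 1)/2 = (2*q + 1)/2 = (1 + 2*q)/2 = ½ + q)
P(s) = 6 + s²
h(j) = -799/36 (h(j) = -4/9 + (-40 + (6 + (½ + 3)²)) = -4/9 + (-40 + (6 + (7/2)²)) = -4/9 + (-40 + (6 + 49/4)) = -4/9 + (-40 + 73/4) = -4/9 - 87/4 = -799/36)
h(M(8)) - 1*(-34075) = -799/36 - 1*(-34075) = -799/36 + 34075 = 1225901/36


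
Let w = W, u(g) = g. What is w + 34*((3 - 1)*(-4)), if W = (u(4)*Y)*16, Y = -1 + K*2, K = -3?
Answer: -720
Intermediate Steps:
Y = -7 (Y = -1 - 3*2 = -1 - 6 = -7)
W = -448 (W = (4*(-7))*16 = -28*16 = -448)
w = -448
w + 34*((3 - 1)*(-4)) = -448 + 34*((3 - 1)*(-4)) = -448 + 34*(2*(-4)) = -448 + 34*(-8) = -448 - 272 = -720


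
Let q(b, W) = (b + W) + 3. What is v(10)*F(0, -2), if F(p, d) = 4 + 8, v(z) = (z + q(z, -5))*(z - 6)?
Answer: 864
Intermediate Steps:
q(b, W) = 3 + W + b (q(b, W) = (W + b) + 3 = 3 + W + b)
v(z) = (-6 + z)*(-2 + 2*z) (v(z) = (z + (3 - 5 + z))*(z - 6) = (z + (-2 + z))*(-6 + z) = (-2 + 2*z)*(-6 + z) = (-6 + z)*(-2 + 2*z))
F(p, d) = 12
v(10)*F(0, -2) = (12 - 14*10 + 2*10**2)*12 = (12 - 140 + 2*100)*12 = (12 - 140 + 200)*12 = 72*12 = 864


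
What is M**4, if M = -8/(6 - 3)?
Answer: 4096/81 ≈ 50.568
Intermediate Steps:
M = -8/3 ≈ -2.6667
M**4 = (-8/3)**4 = 4096/81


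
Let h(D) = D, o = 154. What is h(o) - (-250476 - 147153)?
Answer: 397783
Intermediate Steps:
h(o) - (-250476 - 147153) = 154 - (-250476 - 147153) = 154 - 1*(-397629) = 154 + 397629 = 397783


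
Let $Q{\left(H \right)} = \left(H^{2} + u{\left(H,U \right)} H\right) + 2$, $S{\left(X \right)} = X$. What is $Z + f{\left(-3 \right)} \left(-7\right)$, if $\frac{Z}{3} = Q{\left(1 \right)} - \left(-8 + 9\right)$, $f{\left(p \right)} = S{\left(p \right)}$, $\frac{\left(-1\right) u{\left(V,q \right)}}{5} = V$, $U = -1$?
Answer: $12$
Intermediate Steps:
$u{\left(V,q \right)} = - 5 V$
$f{\left(p \right)} = p$
$Q{\left(H \right)} = 2 - 4 H^{2}$ ($Q{\left(H \right)} = \left(H^{2} + - 5 H H\right) + 2 = \left(H^{2} - 5 H^{2}\right) + 2 = - 4 H^{2} + 2 = 2 - 4 H^{2}$)
$Z = -9$ ($Z = 3 \left(\left(2 - 4 \cdot 1^{2}\right) - \left(-8 + 9\right)\right) = 3 \left(\left(2 - 4\right) - 1\right) = 3 \left(-2 - 1\right) = 3 \left(-3\right) = -9$)
$Z + f{\left(-3 \right)} \left(-7\right) = -9 - -21 = -9 + 21 = 12$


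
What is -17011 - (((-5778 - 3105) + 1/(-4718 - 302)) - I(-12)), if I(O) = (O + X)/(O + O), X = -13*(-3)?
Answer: -81616413/10040 ≈ -8129.1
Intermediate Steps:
X = 39
I(O) = (39 + O)/(2*O) (I(O) = (O + 39)/(O + O) = (39 + O)/((2*O)) = (39 + O)*(1/(2*O)) = (39 + O)/(2*O))
-17011 - (((-5778 - 3105) + 1/(-4718 - 302)) - I(-12)) = -17011 - (((-5778 - 3105) + 1/(-4718 - 302)) - (39 - 12)/(2*(-12))) = -17011 - ((-8883 + 1/(-5020)) - (-1)*27/(2*12)) = -17011 - ((-8883 - 1/5020) - 1*(-9/8)) = -17011 - (-44592661/5020 + 9/8) = -17011 - 1*(-89174027/10040) = -17011 + 89174027/10040 = -81616413/10040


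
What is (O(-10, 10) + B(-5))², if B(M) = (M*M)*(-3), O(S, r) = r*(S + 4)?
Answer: 18225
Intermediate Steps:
O(S, r) = r*(4 + S)
B(M) = -3*M² (B(M) = M²*(-3) = -3*M²)
(O(-10, 10) + B(-5))² = (10*(4 - 10) - 3*(-5)²)² = (10*(-6) - 3*25)² = (-60 - 75)² = (-135)² = 18225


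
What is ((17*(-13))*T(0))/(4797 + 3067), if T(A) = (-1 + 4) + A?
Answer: -663/7864 ≈ -0.084308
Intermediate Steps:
T(A) = 3 + A
((17*(-13))*T(0))/(4797 + 3067) = ((17*(-13))*(3 + 0))/(4797 + 3067) = -221*3/7864 = -663*1/7864 = -663/7864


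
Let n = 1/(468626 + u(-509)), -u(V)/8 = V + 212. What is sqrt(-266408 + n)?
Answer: I*sqrt(59100719041266630)/471002 ≈ 516.15*I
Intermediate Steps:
u(V) = -1696 - 8*V (u(V) = -8*(V + 212) = -8*(212 + V) = -1696 - 8*V)
n = 1/471002 (n = 1/(468626 + (-1696 - 8*(-509))) = 1/(468626 + (-1696 + 4072)) = 1/(468626 + 2376) = 1/471002 ≈ 2.1231e-6)
sqrt(-266408 + n) = sqrt(-266408 + 1/471002) = sqrt(-125478700815/471002) = I*sqrt(59100719041266630)/471002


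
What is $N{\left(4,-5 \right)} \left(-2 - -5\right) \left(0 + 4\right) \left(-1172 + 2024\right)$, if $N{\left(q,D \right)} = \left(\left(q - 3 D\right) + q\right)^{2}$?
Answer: $5408496$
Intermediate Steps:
$N{\left(q,D \right)} = \left(- 3 D + 2 q\right)^{2}$
$N{\left(4,-5 \right)} \left(-2 - -5\right) \left(0 + 4\right) \left(-1172 + 2024\right) = \left(\left(-2\right) 4 + 3 \left(-5\right)\right)^{2} \left(-2 - -5\right) \left(0 + 4\right) \left(-1172 + 2024\right) = \left(-8 - 15\right)^{2} \left(-2 + 5\right) 4 \cdot 852 = \left(-23\right)^{2} \cdot 3 \cdot 4 \cdot 852 = 529 \cdot 3 \cdot 4 \cdot 852 = 1587 \cdot 4 \cdot 852 = 6348 \cdot 852 = 5408496$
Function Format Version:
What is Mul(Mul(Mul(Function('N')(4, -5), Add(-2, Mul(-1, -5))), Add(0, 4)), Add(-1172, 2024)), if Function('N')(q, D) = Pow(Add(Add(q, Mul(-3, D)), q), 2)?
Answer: 5408496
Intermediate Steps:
Function('N')(q, D) = Pow(Add(Mul(-3, D), Mul(2, q)), 2)
Mul(Mul(Mul(Function('N')(4, -5), Add(-2, Mul(-1, -5))), Add(0, 4)), Add(-1172, 2024)) = Mul(Mul(Mul(Pow(Add(Mul(-2, 4), Mul(3, -5)), 2), Add(-2, Mul(-1, -5))), Add(0, 4)), Add(-1172, 2024)) = Mul(Mul(Mul(Pow(Add(-8, -15), 2), Add(-2, 5)), 4), 852) = Mul(Mul(Mul(Pow(-23, 2), 3), 4), 852) = Mul(Mul(Mul(529, 3), 4), 852) = Mul(Mul(1587, 4), 852) = Mul(6348, 852) = 5408496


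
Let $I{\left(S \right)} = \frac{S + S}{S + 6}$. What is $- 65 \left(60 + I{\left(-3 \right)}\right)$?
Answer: $-3770$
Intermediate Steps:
$I{\left(S \right)} = \frac{2 S}{6 + S}$
$- 65 \left(60 + I{\left(-3 \right)}\right) = - 65 \left(60 + 2 \left(-3\right) \frac{1}{6 - 3}\right) = - 65 \left(60 + 2 \left(-3\right) \frac{1}{3}\right) = - 65 \left(60 - 2\right) = \left(-65\right) 58 = -3770$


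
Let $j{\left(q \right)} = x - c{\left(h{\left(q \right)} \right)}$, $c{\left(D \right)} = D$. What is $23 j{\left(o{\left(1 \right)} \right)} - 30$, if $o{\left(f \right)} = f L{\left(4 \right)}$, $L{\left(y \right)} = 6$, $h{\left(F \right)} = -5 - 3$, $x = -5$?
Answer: $39$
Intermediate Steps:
$h{\left(F \right)} = -8$ ($h{\left(F \right)} = -5 - 3 = -8$)
$o{\left(f \right)} = 6 f$ ($o{\left(f \right)} = f 6 = 6 f$)
$j{\left(q \right)} = 3$ ($j{\left(q \right)} = -5 - -8 = -5 + 8 = 3$)
$23 j{\left(o{\left(1 \right)} \right)} - 30 = 23 \cdot 3 - 30 = 69 - 30 = 39$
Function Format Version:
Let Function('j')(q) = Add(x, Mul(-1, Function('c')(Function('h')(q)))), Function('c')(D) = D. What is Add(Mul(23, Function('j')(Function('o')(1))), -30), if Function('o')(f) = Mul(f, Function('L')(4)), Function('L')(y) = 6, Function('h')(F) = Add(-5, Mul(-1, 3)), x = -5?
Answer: 39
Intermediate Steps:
Function('h')(F) = -8 (Function('h')(F) = Add(-5, -3) = -8)
Function('o')(f) = Mul(6, f) (Function('o')(f) = Mul(f, 6) = Mul(6, f))
Function('j')(q) = 3 (Function('j')(q) = Add(-5, Mul(-1, -8)) = Add(-5, 8) = 3)
Add(Mul(23, Function('j')(Function('o')(1))), -30) = Add(Mul(23, 3), -30) = Add(69, -30) = 39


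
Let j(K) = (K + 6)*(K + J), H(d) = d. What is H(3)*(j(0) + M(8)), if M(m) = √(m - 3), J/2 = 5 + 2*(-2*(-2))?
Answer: 468 + 3*√5 ≈ 474.71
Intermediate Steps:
J = 26 (J = 2*(5 + 2*(-2*(-2))) = 2*(5 + 2*4) = 2*(5 + 8) = 2*13 = 26)
M(m) = √(-3 + m)
j(K) = (6 + K)*(26 + K) (j(K) = (K + 6)*(K + 26) = (6 + K)*(26 + K))
H(3)*(j(0) + M(8)) = 3*((156 + 0² + 32*0) + √(-3 + 8)) = 3*((156 + 0 + 0) + √5) = 3*(156 + √5) = 468 + 3*√5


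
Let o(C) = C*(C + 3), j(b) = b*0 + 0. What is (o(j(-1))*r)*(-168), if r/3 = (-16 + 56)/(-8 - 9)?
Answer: 0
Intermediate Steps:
r = -120/17 (r = 3*((-16 + 56)/(-8 - 9)) = 3*(40/(-17)) = 3*(40*(-1/17)) = 3*(-40/17) = -120/17 ≈ -7.0588)
j(b) = 0 (j(b) = 0 + 0 = 0)
o(C) = C*(3 + C)
(o(j(-1))*r)*(-168) = ((0*(3 + 0))*(-120/17))*(-168) = ((0*3)*(-120/17))*(-168) = (0*(-120/17))*(-168) = 0*(-168) = 0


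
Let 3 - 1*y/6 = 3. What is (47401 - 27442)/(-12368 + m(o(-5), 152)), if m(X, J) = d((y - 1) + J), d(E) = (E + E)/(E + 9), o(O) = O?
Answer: -532240/329763 ≈ -1.6140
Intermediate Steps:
y = 0 (y = 18 - 6*3 = 18 - 18 = 0)
d(E) = 2*E/(9 + E) (d(E) = (2*E)/(9 + E) = 2*E/(9 + E))
m(X, J) = 2*(-1 + J)/(8 + J) (m(X, J) = 2*((0 - 1) + J)/(9 + ((0 - 1) + J)) = 2*(-1 + J)/(9 + (-1 + J)) = 2*(-1 + J)/(8 + J))
(47401 - 27442)/(-12368 + m(o(-5), 152)) = (47401 - 27442)/(-12368 + 2*(-1 + 152)/(8 + 152)) = 19959/(-12368 + 2*151/160) = 19959/(-12368 + 2*(1/160)*151) = 19959/(-12368 + 151/80) = 19959/(-989289/80) = 19959*(-80/989289) = -532240/329763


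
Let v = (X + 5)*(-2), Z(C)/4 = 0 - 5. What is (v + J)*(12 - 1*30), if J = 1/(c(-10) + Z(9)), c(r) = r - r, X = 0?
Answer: 1809/10 ≈ 180.90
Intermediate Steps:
Z(C) = -20 (Z(C) = 4*(0 - 5) = 4*(-5) = -20)
c(r) = 0
v = -10 (v = (0 + 5)*(-2) = 5*(-2) = -10)
J = -1/20 (J = 1/(0 - 20) = 1/(-20) = -1/20 ≈ -0.050000)
(v + J)*(12 - 1*30) = (-10 - 1/20)*(12 - 1*30) = -201*(12 - 30)/20 = -201/20*(-18) = 1809/10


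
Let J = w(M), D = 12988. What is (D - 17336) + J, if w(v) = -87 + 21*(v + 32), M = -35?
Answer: -4498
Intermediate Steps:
w(v) = 585 + 21*v (w(v) = -87 + 21*(32 + v) = -87 + (672 + 21*v) = 585 + 21*v)
J = -150 (J = 585 + 21*(-35) = 585 - 735 = -150)
(D - 17336) + J = (12988 - 17336) - 150 = -4348 - 150 = -4498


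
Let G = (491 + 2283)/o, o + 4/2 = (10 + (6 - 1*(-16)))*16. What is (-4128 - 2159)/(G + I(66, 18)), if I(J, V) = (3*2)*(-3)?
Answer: 1603185/3203 ≈ 500.53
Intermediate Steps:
I(J, V) = -18 (I(J, V) = 6*(-3) = -18)
o = 510 (o = -2 + (10 + (6 - 1*(-16)))*16 = -2 + (10 + (6 + 16))*16 = -2 + (10 + 22)*16 = -2 + 32*16 = -2 + 512 = 510)
G = 1387/255 (G = (491 + 2283)/510 = 2774*(1/510) = 1387/255 ≈ 5.4392)
(-4128 - 2159)/(G + I(66, 18)) = (-4128 - 2159)/(1387/255 - 18) = -6287/(-3203/255) = -6287*(-255/3203) = 1603185/3203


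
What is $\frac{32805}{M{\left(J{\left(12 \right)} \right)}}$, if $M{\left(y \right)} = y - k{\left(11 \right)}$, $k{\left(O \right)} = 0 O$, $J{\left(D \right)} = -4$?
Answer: $- \frac{32805}{4} \approx -8201.3$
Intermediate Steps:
$k{\left(O \right)} = 0$
$M{\left(y \right)} = y$ ($M{\left(y \right)} = y - 0 = y + 0 = y$)
$\frac{32805}{M{\left(J{\left(12 \right)} \right)}} = \frac{32805}{-4} = 32805 \left(- \frac{1}{4}\right) = - \frac{32805}{4}$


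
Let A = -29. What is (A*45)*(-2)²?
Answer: -5220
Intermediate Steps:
(A*45)*(-2)² = -29*45*(-2)² = -1305*4 = -5220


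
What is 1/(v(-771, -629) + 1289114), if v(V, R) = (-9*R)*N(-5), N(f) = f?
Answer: 1/1260809 ≈ 7.9314e-7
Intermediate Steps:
v(V, R) = 45*R (v(V, R) = -9*R*(-5) = 45*R)
1/(v(-771, -629) + 1289114) = 1/(45*(-629) + 1289114) = 1/(-28305 + 1289114) = 1/1260809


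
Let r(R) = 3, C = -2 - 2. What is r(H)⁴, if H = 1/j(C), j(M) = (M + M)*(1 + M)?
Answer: 81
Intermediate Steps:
C = -4
j(M) = 2*M*(1 + M) (j(M) = (2*M)*(1 + M) = 2*M*(1 + M))
H = 1/24 (H = 1/(2*(-4)*(1 - 4)) = 1/(2*(-4)*(-3)) = 1/24 ≈ 0.041667)
r(H)⁴ = 3⁴ = 81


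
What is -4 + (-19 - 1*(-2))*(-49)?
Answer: 829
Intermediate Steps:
-4 + (-19 - 1*(-2))*(-49) = -4 + (-19 + 2)*(-49) = -4 - 17*(-49) = -4 + 833 = 829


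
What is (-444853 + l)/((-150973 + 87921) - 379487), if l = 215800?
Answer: 76351/147513 ≈ 0.51759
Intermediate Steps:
(-444853 + l)/((-150973 + 87921) - 379487) = (-444853 + 215800)/((-150973 + 87921) - 379487) = -229053/(-63052 - 379487) = -229053/(-442539) = -229053*(-1/442539) = 76351/147513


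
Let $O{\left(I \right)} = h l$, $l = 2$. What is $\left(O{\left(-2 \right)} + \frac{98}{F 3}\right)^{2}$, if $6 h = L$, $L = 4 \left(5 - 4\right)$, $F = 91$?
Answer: $\frac{484}{169} \approx 2.8639$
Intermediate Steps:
$L = 4$ ($L = 4 \cdot 1 = 4$)
$h = \frac{2}{3}$ ($h = \frac{1}{6} \cdot 4 = \frac{2}{3} \approx 0.66667$)
$O{\left(I \right)} = \frac{4}{3}$ ($O{\left(I \right)} = \frac{2}{3} \cdot 2 = \frac{4}{3}$)
$\left(O{\left(-2 \right)} + \frac{98}{F 3}\right)^{2} = \left(\frac{4}{3} + \frac{98}{91 \cdot 3}\right)^{2} = \left(\frac{4}{3} + \frac{98}{273}\right)^{2} = \left(\frac{4}{3} + 98 \cdot \frac{1}{273}\right)^{2} = \left(\frac{4}{3} + \frac{14}{39}\right)^{2} = \left(\frac{22}{13}\right)^{2} = \frac{484}{169}$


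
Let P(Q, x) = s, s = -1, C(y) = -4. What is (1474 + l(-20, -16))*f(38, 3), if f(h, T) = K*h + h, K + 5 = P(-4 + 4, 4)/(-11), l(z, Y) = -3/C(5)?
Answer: -4819483/22 ≈ -2.1907e+5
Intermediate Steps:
P(Q, x) = -1
l(z, Y) = ¾ (l(z, Y) = -3/(-4) = -3*(-¼) = ¾)
K = -54/11 (K = -5 - 1/(-11) = -5 - 1*(-1/11) = -5 + 1/11 = -54/11 ≈ -4.9091)
f(h, T) = -43*h/11 (f(h, T) = -54*h/11 + h = -43*h/11)
(1474 + l(-20, -16))*f(38, 3) = (1474 + ¾)*(-43/11*38) = (5899/4)*(-1634/11) = -4819483/22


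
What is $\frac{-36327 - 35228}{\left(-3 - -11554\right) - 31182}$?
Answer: $\frac{71555}{19631} \approx 3.645$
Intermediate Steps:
$\frac{-36327 - 35228}{\left(-3 - -11554\right) - 31182} = - \frac{71555}{\left(-3 + 11554\right) - 31182} = - \frac{71555}{11551 - 31182} = - \frac{71555}{-19631} = \left(-71555\right) \left(- \frac{1}{19631}\right) = \frac{71555}{19631}$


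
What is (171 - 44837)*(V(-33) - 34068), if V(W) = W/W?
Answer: 1521636622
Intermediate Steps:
V(W) = 1
(171 - 44837)*(V(-33) - 34068) = (171 - 44837)*(1 - 34068) = -44666*(-34067) = 1521636622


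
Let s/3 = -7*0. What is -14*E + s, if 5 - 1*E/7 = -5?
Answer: -980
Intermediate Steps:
E = 70 (E = 35 - 7*(-5) = 35 + 35 = 70)
s = 0 (s = 3*(-7*0) = 3*0 = 0)
-14*E + s = -14*70 + 0 = -980 + 0 = -980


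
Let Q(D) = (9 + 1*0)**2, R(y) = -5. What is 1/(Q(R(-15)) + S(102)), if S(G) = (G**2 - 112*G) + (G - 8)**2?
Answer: 1/7897 ≈ 0.00012663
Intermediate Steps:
S(G) = G**2 + (-8 + G)**2 - 112*G (S(G) = (G**2 - 112*G) + (-8 + G)**2 = G**2 + (-8 + G)**2 - 112*G)
Q(D) = 81 (Q(D) = (9 + 0)**2 = 9**2 = 81)
1/(Q(R(-15)) + S(102)) = 1/(81 + (64 - 128*102 + 2*102**2)) = 1/(81 + (64 - 13056 + 2*10404)) = 1/(81 + (64 - 13056 + 20808)) = 1/(81 + 7816) = 1/7897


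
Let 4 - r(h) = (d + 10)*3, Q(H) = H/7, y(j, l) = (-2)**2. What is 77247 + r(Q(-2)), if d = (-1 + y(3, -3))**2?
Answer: 77194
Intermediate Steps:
y(j, l) = 4
d = 9 (d = (-1 + 4)**2 = 3**2 = 9)
Q(H) = H/7 (Q(H) = H*(1/7) = H/7)
r(h) = -53 (r(h) = 4 - (9 + 10)*3 = 4 - 19*3 = 4 - 1*57 = 4 - 57 = -53)
77247 + r(Q(-2)) = 77247 - 53 = 77194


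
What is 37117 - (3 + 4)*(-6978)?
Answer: 85963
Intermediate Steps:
37117 - (3 + 4)*(-6978) = 37117 - 7*(-6978) = 37117 - 1*(-48846) = 37117 + 48846 = 85963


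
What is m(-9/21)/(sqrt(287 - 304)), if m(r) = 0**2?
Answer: 0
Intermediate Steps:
m(r) = 0
m(-9/21)/(sqrt(287 - 304)) = 0/(sqrt(287 - 304)) = 0/(sqrt(-17)) = 0/((I*sqrt(17))) = 0*(-I*sqrt(17)/17) = 0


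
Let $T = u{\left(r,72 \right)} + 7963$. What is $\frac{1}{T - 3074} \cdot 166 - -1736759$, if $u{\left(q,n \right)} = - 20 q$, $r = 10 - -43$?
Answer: $\frac{6650050377}{3829} \approx 1.7368 \cdot 10^{6}$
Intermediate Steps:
$r = 53$ ($r = 10 + 43 = 53$)
$T = 6903$ ($T = \left(-20\right) 53 + 7963 = -1060 + 7963 = 6903$)
$\frac{1}{T - 3074} \cdot 166 - -1736759 = \frac{1}{6903 - 3074} \cdot 166 - -1736759 = \frac{1}{3829} \cdot 166 + 1736759 = \frac{166}{3829} + 1736759 = \frac{6650050377}{3829}$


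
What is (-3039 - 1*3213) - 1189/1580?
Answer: -9879349/1580 ≈ -6252.8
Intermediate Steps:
(-3039 - 1*3213) - 1189/1580 = (-3039 - 3213) - 1189*1/1580 = -6252 - 1189/1580 = -9879349/1580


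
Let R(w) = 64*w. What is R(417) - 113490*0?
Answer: 26688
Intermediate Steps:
R(417) - 113490*0 = 64*417 - 113490*0 = 26688 + 0 = 26688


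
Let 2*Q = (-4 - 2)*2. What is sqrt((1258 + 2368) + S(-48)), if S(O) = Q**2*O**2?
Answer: sqrt(86570) ≈ 294.23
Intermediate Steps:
Q = -6 (Q = ((-4 - 2)*2)/2 = (-6*2)/2 = (1/2)*(-12) = -6)
S(O) = 36*O**2 (S(O) = (-6)**2*O**2 = 36*O**2)
sqrt((1258 + 2368) + S(-48)) = sqrt((1258 + 2368) + 36*(-48)**2) = sqrt(3626 + 36*2304) = sqrt(3626 + 82944) = sqrt(86570)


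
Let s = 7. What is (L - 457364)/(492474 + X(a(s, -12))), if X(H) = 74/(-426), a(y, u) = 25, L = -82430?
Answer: -114976122/104896925 ≈ -1.0961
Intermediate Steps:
X(H) = -37/213 (X(H) = 74*(-1/426) = -37/213)
(L - 457364)/(492474 + X(a(s, -12))) = (-82430 - 457364)/(492474 - 37/213) = -539794/104896925/213 = -539794*213/104896925 = -114976122/104896925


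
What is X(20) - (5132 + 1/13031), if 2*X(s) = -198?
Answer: -68165162/13031 ≈ -5231.0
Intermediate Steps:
X(s) = -99 (X(s) = (½)*(-198) = -99)
X(20) - (5132 + 1/13031) = -99 - (5132 + 1/13031) = -99 - 1*66875093/13031 = -99 - 66875093/13031 = -68165162/13031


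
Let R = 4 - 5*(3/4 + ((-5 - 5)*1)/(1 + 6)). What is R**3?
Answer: 8869743/21952 ≈ 404.05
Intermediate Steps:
R = 207/28 (R = 4 - 5*(3*(1/4) - 10*1/7) = 4 - 5*(3/4 - 10*1/7) = 4 - 5*(3/4 - 10/7) = 4 - 5*(-19/28) = 4 + 95/28 = 207/28 ≈ 7.3929)
R**3 = (207/28)**3 = 8869743/21952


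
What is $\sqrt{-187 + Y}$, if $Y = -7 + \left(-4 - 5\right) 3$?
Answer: $i \sqrt{221} \approx 14.866 i$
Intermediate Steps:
$Y = -34$ ($Y = -7 + \left(-4 - 5\right) 3 = -7 - 27 = -34$)
$\sqrt{-187 + Y} = \sqrt{-187 - 34} = \sqrt{-221} = i \sqrt{221}$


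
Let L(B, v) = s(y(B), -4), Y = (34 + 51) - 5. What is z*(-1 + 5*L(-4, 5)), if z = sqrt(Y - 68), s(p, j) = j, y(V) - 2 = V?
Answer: -42*sqrt(3) ≈ -72.746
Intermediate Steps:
y(V) = 2 + V
Y = 80 (Y = 85 - 5 = 80)
L(B, v) = -4
z = 2*sqrt(3) (z = sqrt(80 - 68) = sqrt(12) = 2*sqrt(3) ≈ 3.4641)
z*(-1 + 5*L(-4, 5)) = (2*sqrt(3))*(-1 + 5*(-4)) = (2*sqrt(3))*(-1 - 20) = (2*sqrt(3))*(-21) = -42*sqrt(3)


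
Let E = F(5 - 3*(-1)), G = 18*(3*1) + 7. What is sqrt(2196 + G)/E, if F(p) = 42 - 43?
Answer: -sqrt(2257) ≈ -47.508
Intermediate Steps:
G = 61 (G = 18*3 + 7 = 54 + 7 = 61)
F(p) = -1
E = -1
sqrt(2196 + G)/E = sqrt(2196 + 61)/(-1) = sqrt(2257)*(-1) = -sqrt(2257)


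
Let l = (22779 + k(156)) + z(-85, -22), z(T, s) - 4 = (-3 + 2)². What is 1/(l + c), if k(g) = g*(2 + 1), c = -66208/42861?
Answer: 42861/996537764 ≈ 4.3010e-5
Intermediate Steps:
c = -66208/42861 (c = -66208*1/42861 = -66208/42861 ≈ -1.5447)
z(T, s) = 5 (z(T, s) = 4 + (-3 + 2)² = 4 + (-1)² = 4 + 1 = 5)
k(g) = 3*g (k(g) = g*3 = 3*g)
l = 23252 (l = (22779 + 3*156) + 5 = (22779 + 468) + 5 = 23247 + 5 = 23252)
1/(l + c) = 1/(23252 - 66208/42861) = 1/(996537764/42861) = 42861/996537764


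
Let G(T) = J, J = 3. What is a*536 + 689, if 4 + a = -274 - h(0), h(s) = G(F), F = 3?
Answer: -149927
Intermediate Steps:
G(T) = 3
h(s) = 3
a = -281 (a = -4 + (-274 - 1*3) = -4 + (-274 - 3) = -4 - 277 = -281)
a*536 + 689 = -281*536 + 689 = -150616 + 689 = -149927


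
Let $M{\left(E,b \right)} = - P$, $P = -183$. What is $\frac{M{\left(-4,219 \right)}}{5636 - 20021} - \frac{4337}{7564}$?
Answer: $- \frac{21257319}{36269380} \approx -0.5861$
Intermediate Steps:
$M{\left(E,b \right)} = 183$ ($M{\left(E,b \right)} = \left(-1\right) \left(-183\right) = 183$)
$\frac{M{\left(-4,219 \right)}}{5636 - 20021} - \frac{4337}{7564} = \frac{183}{5636 - 20021} - \frac{4337}{7564} = \frac{183}{-14385} - \frac{4337}{7564} = 183 \left(- \frac{1}{14385}\right) - \frac{4337}{7564} = - \frac{61}{4795} - \frac{4337}{7564} = - \frac{21257319}{36269380}$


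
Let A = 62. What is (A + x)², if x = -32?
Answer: 900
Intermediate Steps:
(A + x)² = (62 - 32)² = 30² = 900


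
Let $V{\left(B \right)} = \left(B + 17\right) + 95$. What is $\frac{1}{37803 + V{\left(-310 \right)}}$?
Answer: $\frac{1}{37605} \approx 2.6592 \cdot 10^{-5}$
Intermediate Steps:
$V{\left(B \right)} = 112 + B$ ($V{\left(B \right)} = \left(17 + B\right) + 95 = 112 + B$)
$\frac{1}{37803 + V{\left(-310 \right)}} = \frac{1}{37803 + \left(112 - 310\right)} = \frac{1}{37803 - 198} = \frac{1}{37605}$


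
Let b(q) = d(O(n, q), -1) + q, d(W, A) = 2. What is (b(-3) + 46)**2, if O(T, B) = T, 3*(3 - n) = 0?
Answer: 2025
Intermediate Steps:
n = 3 (n = 3 - 1/3*0 = 3 + 0 = 3)
b(q) = 2 + q
(b(-3) + 46)**2 = ((2 - 3) + 46)**2 = (-1 + 46)**2 = 45**2 = 2025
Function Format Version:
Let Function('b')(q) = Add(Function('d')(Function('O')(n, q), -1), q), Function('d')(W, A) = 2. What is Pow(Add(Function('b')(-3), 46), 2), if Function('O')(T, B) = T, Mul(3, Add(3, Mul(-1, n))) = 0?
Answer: 2025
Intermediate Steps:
n = 3 (n = Add(3, Mul(Rational(-1, 3), 0)) = Add(3, 0) = 3)
Function('b')(q) = Add(2, q)
Pow(Add(Function('b')(-3), 46), 2) = Pow(Add(Add(2, -3), 46), 2) = Pow(Add(-1, 46), 2) = Pow(45, 2) = 2025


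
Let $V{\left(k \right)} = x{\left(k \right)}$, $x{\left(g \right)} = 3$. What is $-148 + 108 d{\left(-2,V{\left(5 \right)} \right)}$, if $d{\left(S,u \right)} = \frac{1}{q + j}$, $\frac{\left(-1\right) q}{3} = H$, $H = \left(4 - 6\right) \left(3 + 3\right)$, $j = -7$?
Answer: $- \frac{4184}{29} \approx -144.28$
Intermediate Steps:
$V{\left(k \right)} = 3$
$H = -12$ ($H = \left(-2\right) 6 = -12$)
$q = 36$ ($q = \left(-3\right) \left(-12\right) = 36$)
$d{\left(S,u \right)} = \frac{1}{29}$ ($d{\left(S,u \right)} = \frac{1}{36 - 7} = \frac{1}{29}$)
$-148 + 108 d{\left(-2,V{\left(5 \right)} \right)} = -148 + 108 \cdot \frac{1}{29} = -148 + \frac{108}{29} = - \frac{4184}{29}$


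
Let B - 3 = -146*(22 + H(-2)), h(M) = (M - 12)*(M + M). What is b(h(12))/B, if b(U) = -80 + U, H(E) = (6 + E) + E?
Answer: 80/3501 ≈ 0.022851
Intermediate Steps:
H(E) = 6 + 2*E
h(M) = 2*M*(-12 + M) (h(M) = (-12 + M)*(2*M) = 2*M*(-12 + M))
B = -3501 (B = 3 - 146*(22 + (6 + 2*(-2))) = 3 - 146*(22 + (6 - 4)) = 3 - 146*(22 + 2) = 3 - 146*24 = 3 - 3504 = -3501)
b(h(12))/B = (-80 + 2*12*(-12 + 12))/(-3501) = (-80 + 2*12*0)*(-1/3501) = (-80 + 0)*(-1/3501) = -80*(-1/3501) = 80/3501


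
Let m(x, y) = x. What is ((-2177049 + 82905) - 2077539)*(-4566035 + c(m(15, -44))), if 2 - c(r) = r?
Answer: 19048104818784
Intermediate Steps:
c(r) = 2 - r
((-2177049 + 82905) - 2077539)*(-4566035 + c(m(15, -44))) = ((-2177049 + 82905) - 2077539)*(-4566035 + (2 - 1*15)) = (-2094144 - 2077539)*(-4566035 + (2 - 15)) = -4171683*(-4566035 - 13) = -4171683*(-4566048) = 19048104818784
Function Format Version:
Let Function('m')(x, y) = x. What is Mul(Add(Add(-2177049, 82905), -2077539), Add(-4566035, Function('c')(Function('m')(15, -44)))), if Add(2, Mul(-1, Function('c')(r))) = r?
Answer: 19048104818784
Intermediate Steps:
Function('c')(r) = Add(2, Mul(-1, r))
Mul(Add(Add(-2177049, 82905), -2077539), Add(-4566035, Function('c')(Function('m')(15, -44)))) = Mul(Add(Add(-2177049, 82905), -2077539), Add(-4566035, Add(2, Mul(-1, 15)))) = Mul(Add(-2094144, -2077539), Add(-4566035, Add(2, -15))) = Mul(-4171683, Add(-4566035, -13)) = Mul(-4171683, -4566048) = 19048104818784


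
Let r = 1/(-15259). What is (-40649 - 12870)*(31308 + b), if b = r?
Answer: -25567566095149/15259 ≈ -1.6756e+9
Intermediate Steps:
r = -1/15259 ≈ -6.5535e-5
b = -1/15259 ≈ -6.5535e-5
(-40649 - 12870)*(31308 + b) = (-40649 - 12870)*(31308 - 1/15259) = -53519*477728771/15259 = -25567566095149/15259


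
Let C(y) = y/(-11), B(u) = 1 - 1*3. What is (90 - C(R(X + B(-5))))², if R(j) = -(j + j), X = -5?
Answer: 1008016/121 ≈ 8330.7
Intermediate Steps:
B(u) = -2 (B(u) = 1 - 3 = -2)
R(j) = -2*j
C(y) = -y/11 (C(y) = y*(-1/11) = -y/11)
(90 - C(R(X + B(-5))))² = (90 - (-1)*(-2*(-5 - 2))/11)² = (90 - (-1)*(-2*(-7))/11)² = (90 - (-1)*14/11)² = (90 - 1*(-14/11))² = (90 + 14/11)² = (1004/11)² = 1008016/121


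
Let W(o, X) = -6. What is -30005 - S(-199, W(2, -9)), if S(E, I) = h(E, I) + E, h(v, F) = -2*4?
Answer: -29798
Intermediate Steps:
h(v, F) = -8
S(E, I) = -8 + E
-30005 - S(-199, W(2, -9)) = -30005 - (-8 - 199) = -30005 - 1*(-207) = -30005 + 207 = -29798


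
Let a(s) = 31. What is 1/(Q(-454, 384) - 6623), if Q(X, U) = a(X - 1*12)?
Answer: -1/6592 ≈ -0.00015170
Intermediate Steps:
Q(X, U) = 31
1/(Q(-454, 384) - 6623) = 1/(31 - 6623) = 1/(-6592) = -1/6592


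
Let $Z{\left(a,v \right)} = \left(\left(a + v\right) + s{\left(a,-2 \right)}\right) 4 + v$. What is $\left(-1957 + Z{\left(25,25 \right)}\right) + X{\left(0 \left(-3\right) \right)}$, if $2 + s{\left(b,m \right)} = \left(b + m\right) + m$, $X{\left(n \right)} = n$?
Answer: $-1656$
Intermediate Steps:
$s{\left(b,m \right)} = -2 + b + 2 m$ ($s{\left(b,m \right)} = -2 + \left(\left(b + m\right) + m\right) = -2 + \left(b + 2 m\right) = -2 + b + 2 m$)
$Z{\left(a,v \right)} = -24 + 5 v + 8 a$ ($Z{\left(a,v \right)} = \left(\left(a + v\right) + \left(-2 + a + 2 \left(-2\right)\right)\right) 4 + v = \left(\left(a + v\right) - \left(6 - a\right)\right) 4 + v = \left(\left(a + v\right) + \left(-6 + a\right)\right) 4 + v = \left(-6 + v + 2 a\right) 4 + v = \left(-24 + 4 v + 8 a\right) + v = -24 + 5 v + 8 a$)
$\left(-1957 + Z{\left(25,25 \right)}\right) + X{\left(0 \left(-3\right) \right)} = \left(-1957 + \left(-24 + 5 \cdot 25 + 8 \cdot 25\right)\right) + 0 \left(-3\right) = \left(-1957 + \left(-24 + 125 + 200\right)\right) + 0 = \left(-1957 + 301\right) + 0 = -1656 + 0 = -1656$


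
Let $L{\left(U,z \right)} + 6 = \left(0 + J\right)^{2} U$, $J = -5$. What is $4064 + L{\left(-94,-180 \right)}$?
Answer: $1708$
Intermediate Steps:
$L{\left(U,z \right)} = -6 + 25 U$ ($L{\left(U,z \right)} = -6 + \left(0 - 5\right)^{2} U = -6 + \left(-5\right)^{2} U = -6 + 25 U$)
$4064 + L{\left(-94,-180 \right)} = 4064 + \left(-6 + 25 \left(-94\right)\right) = 4064 - 2356 = 1708$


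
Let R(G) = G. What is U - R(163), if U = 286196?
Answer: 286033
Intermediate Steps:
U - R(163) = 286196 - 1*163 = 286196 - 163 = 286033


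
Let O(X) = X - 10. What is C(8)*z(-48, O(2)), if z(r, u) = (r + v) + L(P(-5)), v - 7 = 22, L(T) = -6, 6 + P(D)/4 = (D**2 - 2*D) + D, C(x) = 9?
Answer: -225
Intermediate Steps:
P(D) = -24 - 4*D + 4*D**2 (P(D) = -24 + 4*((D**2 - 2*D) + D) = -24 + 4*(D**2 - D) = -24 + (-4*D + 4*D**2) = -24 - 4*D + 4*D**2)
v = 29 (v = 7 + 22 = 29)
O(X) = -10 + X
z(r, u) = 23 + r (z(r, u) = (r + 29) - 6 = (29 + r) - 6 = 23 + r)
C(8)*z(-48, O(2)) = 9*(23 - 48) = 9*(-25) = -225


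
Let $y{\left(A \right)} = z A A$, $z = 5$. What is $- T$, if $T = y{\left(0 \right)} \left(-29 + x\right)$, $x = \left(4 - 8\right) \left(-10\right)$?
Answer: $0$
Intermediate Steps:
$x = 40$ ($x = \left(-4\right) \left(-10\right) = 40$)
$y{\left(A \right)} = 5 A^{2}$ ($y{\left(A \right)} = 5 A A = 5 A^{2}$)
$T = 0$ ($T = 5 \cdot 0^{2} \left(-29 + 40\right) = 5 \cdot 0 \cdot 11 = 0 \cdot 11 = 0$)
$- T = \left(-1\right) 0 = 0$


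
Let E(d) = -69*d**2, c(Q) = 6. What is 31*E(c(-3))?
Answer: -77004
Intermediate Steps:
31*E(c(-3)) = 31*(-69*6**2) = 31*(-69*36) = 31*(-2484) = -77004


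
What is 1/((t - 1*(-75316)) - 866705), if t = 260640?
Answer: -1/530749 ≈ -1.8841e-6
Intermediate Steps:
1/((t - 1*(-75316)) - 866705) = 1/((260640 - 1*(-75316)) - 866705) = 1/((260640 + 75316) - 866705) = 1/(335956 - 866705) = 1/(-530749) = -1/530749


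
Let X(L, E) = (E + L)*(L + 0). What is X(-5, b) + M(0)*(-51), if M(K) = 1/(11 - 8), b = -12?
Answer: 68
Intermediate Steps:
X(L, E) = L*(E + L) (X(L, E) = (E + L)*L = L*(E + L))
M(K) = ⅓ (M(K) = 1/3 = ⅓)
X(-5, b) + M(0)*(-51) = -5*(-12 - 5) + (⅓)*(-51) = -5*(-17) - 17 = 85 - 17 = 68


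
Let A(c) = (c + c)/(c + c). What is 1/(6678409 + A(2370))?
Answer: 1/6678410 ≈ 1.4974e-7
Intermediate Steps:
A(c) = 1 (A(c) = (2*c)/((2*c)) = (2*c)*(1/(2*c)) = 1)
1/(6678409 + A(2370)) = 1/(6678409 + 1) = 1/6678410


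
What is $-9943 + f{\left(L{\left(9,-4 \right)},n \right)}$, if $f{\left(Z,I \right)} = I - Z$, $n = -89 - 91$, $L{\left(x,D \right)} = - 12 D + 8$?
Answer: $-10179$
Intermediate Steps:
$L{\left(x,D \right)} = 8 - 12 D$
$n = -180$ ($n = -89 - 91 = -180$)
$-9943 + f{\left(L{\left(9,-4 \right)},n \right)} = -9943 - \left(188 + 48\right) = -9943 - 236 = -10179$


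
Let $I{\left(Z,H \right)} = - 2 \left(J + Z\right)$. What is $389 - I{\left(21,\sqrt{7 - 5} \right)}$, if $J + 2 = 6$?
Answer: $439$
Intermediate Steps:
$J = 4$ ($J = -2 + 6 = 4$)
$I{\left(Z,H \right)} = -8 - 2 Z$ ($I{\left(Z,H \right)} = - 2 \left(4 + Z\right) = -8 - 2 Z$)
$389 - I{\left(21,\sqrt{7 - 5} \right)} = 389 - \left(-8 - 42\right) = 389 - -50 = 389 + 50 = 439$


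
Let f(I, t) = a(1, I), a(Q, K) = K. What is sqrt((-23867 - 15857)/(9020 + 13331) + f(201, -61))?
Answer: sqrt(99525136277)/22351 ≈ 14.115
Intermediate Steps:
f(I, t) = I
sqrt((-23867 - 15857)/(9020 + 13331) + f(201, -61)) = sqrt((-23867 - 15857)/(9020 + 13331) + 201) = sqrt(-39724/22351 + 201) = sqrt(4452827/22351) = sqrt(99525136277)/22351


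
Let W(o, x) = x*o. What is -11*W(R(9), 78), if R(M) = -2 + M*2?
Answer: -13728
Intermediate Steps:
R(M) = -2 + 2*M
W(o, x) = o*x
-11*W(R(9), 78) = -11*(-2 + 2*9)*78 = -11*(-2 + 18)*78 = -176*78 = -11*1248 = -13728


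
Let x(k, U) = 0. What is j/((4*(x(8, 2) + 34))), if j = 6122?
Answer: 3061/68 ≈ 45.015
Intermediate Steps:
j/((4*(x(8, 2) + 34))) = 6122/((4*(0 + 34))) = 6122/((4*34)) = 6122/136 = 6122*(1/136) = 3061/68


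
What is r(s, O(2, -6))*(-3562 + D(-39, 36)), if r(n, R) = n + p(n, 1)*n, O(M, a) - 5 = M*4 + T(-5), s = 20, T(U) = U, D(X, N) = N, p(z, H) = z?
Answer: -1480920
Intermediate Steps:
O(M, a) = 4*M (O(M, a) = 5 + (M*4 - 5) = 5 + (4*M - 5) = 5 + (-5 + 4*M) = 4*M)
r(n, R) = n + n² (r(n, R) = n + n*n = n + n²)
r(s, O(2, -6))*(-3562 + D(-39, 36)) = (20*(1 + 20))*(-3562 + 36) = (20*21)*(-3526) = 420*(-3526) = -1480920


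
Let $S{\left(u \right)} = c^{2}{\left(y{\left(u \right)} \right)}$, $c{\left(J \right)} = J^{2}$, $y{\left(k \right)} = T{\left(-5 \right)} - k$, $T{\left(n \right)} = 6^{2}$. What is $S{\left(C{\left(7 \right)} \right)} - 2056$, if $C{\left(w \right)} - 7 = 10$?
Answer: $128265$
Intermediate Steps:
$T{\left(n \right)} = 36$
$C{\left(w \right)} = 17$ ($C{\left(w \right)} = 7 + 10 = 17$)
$y{\left(k \right)} = 36 - k$
$S{\left(u \right)} = \left(36 - u\right)^{4}$ ($S{\left(u \right)} = \left(\left(36 - u\right)^{2}\right)^{2} = \left(36 - u\right)^{4}$)
$S{\left(C{\left(7 \right)} \right)} - 2056 = \left(-36 + 17\right)^{4} - 2056 = \left(-19\right)^{4} - 2056 = 130321 - 2056 = 128265$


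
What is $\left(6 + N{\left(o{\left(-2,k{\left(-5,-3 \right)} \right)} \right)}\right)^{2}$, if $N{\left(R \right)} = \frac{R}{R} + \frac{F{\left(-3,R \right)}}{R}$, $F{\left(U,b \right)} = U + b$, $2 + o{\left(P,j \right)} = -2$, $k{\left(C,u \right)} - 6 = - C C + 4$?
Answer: $\frac{1225}{16} \approx 76.563$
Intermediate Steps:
$k{\left(C,u \right)} = 10 - C^{2}$ ($k{\left(C,u \right)} = 6 + \left(- C C + 4\right) = 6 - \left(-4 + C^{2}\right) = 10 - C^{2}$)
$o{\left(P,j \right)} = -4$ ($o{\left(P,j \right)} = -2 - 2 = -4$)
$N{\left(R \right)} = 1 + \frac{-3 + R}{R}$ ($N{\left(R \right)} = \frac{R}{R} + \frac{-3 + R}{R} = 1 + \frac{-3 + R}{R}$)
$\left(6 + N{\left(o{\left(-2,k{\left(-5,-3 \right)} \right)} \right)}\right)^{2} = \left(6 + \left(2 - \frac{3}{-4}\right)\right)^{2} = \left(6 + \left(2 - - \frac{3}{4}\right)\right)^{2} = \left(6 + \left(2 + \frac{3}{4}\right)\right)^{2} = \left(6 + \frac{11}{4}\right)^{2} = \left(\frac{35}{4}\right)^{2} = \frac{1225}{16}$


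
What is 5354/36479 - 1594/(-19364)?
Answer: 80911191/353189678 ≈ 0.22909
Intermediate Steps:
5354/36479 - 1594/(-19364) = 5354*(1/36479) - 1594*(-1/19364) = 5354/36479 + 797/9682 = 80911191/353189678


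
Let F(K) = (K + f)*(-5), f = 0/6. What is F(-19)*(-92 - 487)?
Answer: -55005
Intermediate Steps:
f = 0 (f = 0*(⅙) = 0)
F(K) = -5*K (F(K) = (K + 0)*(-5) = K*(-5) = -5*K)
F(-19)*(-92 - 487) = (-5*(-19))*(-92 - 487) = 95*(-579) = -55005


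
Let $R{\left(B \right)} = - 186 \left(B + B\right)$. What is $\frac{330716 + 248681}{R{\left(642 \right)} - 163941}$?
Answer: $- \frac{579397}{402765} \approx -1.4385$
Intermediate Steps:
$R{\left(B \right)} = - 372 B$ ($R{\left(B \right)} = - 186 \cdot 2 B = - 372 B$)
$\frac{330716 + 248681}{R{\left(642 \right)} - 163941} = \frac{330716 + 248681}{\left(-372\right) 642 - 163941} = \frac{579397}{-238824 - 163941} = \frac{579397}{-402765} = 579397 \left(- \frac{1}{402765}\right) = - \frac{579397}{402765}$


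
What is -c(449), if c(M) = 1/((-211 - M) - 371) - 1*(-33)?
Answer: -34022/1031 ≈ -32.999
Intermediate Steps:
c(M) = 33 + 1/(-582 - M) (c(M) = 1/(-582 - M) + 33 = 33 + 1/(-582 - M))
-c(449) = -(19205 + 33*449)/(582 + 449) = -(19205 + 14817)/1031 = -34022/1031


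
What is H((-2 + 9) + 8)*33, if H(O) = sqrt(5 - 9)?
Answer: 66*I ≈ 66.0*I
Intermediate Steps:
H(O) = 2*I (H(O) = sqrt(-4) = 2*I)
H((-2 + 9) + 8)*33 = (2*I)*33 = 66*I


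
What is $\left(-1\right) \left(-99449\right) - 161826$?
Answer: $-62377$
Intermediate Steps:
$\left(-1\right) \left(-99449\right) - 161826 = 99449 - 161826 = -62377$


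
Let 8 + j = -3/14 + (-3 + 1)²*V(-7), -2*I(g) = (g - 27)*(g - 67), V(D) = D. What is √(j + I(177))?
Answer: I*√1624098/14 ≈ 91.029*I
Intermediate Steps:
I(g) = -(-67 + g)*(-27 + g)/2 (I(g) = -(g - 27)*(g - 67)/2 = -(-27 + g)*(-67 + g)/2 = -(-67 + g)*(-27 + g)/2)
j = -507/14 (j = -8 + (-3/14 + (-3 + 1)²*(-7)) = -8 + ((1/14)*(-3) + (-2)²*(-7)) = -8 + (-3/14 + 4*(-7)) = -8 + (-3/14 - 28) = -8 - 395/14 = -507/14 ≈ -36.214)
√(j + I(177)) = √(-507/14 + (-1809/2 + 47*177 - ½*177²)) = √(-507/14 + (-1809/2 + 8319 - ½*31329)) = √(-507/14 + (-1809/2 + 8319 - 31329/2)) = √(-507/14 - 8250) = √(-116007/14) = I*√1624098/14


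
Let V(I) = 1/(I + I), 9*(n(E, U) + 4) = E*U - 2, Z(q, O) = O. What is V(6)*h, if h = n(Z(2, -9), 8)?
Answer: -55/54 ≈ -1.0185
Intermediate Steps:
n(E, U) = -38/9 + E*U/9 (n(E, U) = -4 + (E*U - 2)/9 = -4 + (-2 + E*U)/9 = -4 + (-2/9 + E*U/9) = -38/9 + E*U/9)
h = -110/9 (h = -38/9 + (1/9)*(-9)*8 = -38/9 - 8 = -110/9 ≈ -12.222)
V(I) = 1/(2*I)
V(6)*h = ((1/2)/6)*(-110/9) = ((1/2)*(1/6))*(-110/9) = (1/12)*(-110/9) = -55/54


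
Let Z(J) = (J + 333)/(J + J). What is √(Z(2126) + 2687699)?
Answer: √12148068819241/2126 ≈ 1639.4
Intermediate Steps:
Z(J) = (333 + J)/(2*J) (Z(J) = (333 + J)/((2*J)) = (333 + J)*(1/(2*J)) = (333 + J)/(2*J))
√(Z(2126) + 2687699) = √((½)*(333 + 2126)/2126 + 2687699) = √((½)*(1/2126)*2459 + 2687699) = √(2459/4252 + 2687699) = √(11428098607/4252) = √12148068819241/2126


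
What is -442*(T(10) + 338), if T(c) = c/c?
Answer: -149838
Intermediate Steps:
T(c) = 1
-442*(T(10) + 338) = -442*(1 + 338) = -442*339 = -149838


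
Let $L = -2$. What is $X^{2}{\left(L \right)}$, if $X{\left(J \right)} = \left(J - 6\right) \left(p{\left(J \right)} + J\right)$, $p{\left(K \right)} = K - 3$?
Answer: $3136$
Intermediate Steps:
$p{\left(K \right)} = -3 + K$ ($p{\left(K \right)} = K - 3 = -3 + K$)
$X{\left(J \right)} = \left(-6 + J\right) \left(-3 + 2 J\right)$ ($X{\left(J \right)} = \left(J - 6\right) \left(\left(-3 + J\right) + J\right) = \left(-6 + J\right) \left(-3 + 2 J\right)$)
$X^{2}{\left(L \right)} = \left(18 - -30 + 2 \left(-2\right)^{2}\right)^{2} = \left(18 + 30 + 2 \cdot 4\right)^{2} = \left(18 + 30 + 8\right)^{2} = 56^{2} = 3136$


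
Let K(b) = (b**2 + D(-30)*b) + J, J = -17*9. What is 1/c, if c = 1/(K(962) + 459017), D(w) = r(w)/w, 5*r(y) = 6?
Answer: 34606738/25 ≈ 1.3843e+6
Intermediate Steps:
r(y) = 6/5 (r(y) = (1/5)*6 = 6/5)
J = -153
D(w) = 6/(5*w)
K(b) = -153 + b**2 - b/25 (K(b) = (b**2 + ((6/5)/(-30))*b) - 153 = (b**2 + ((6/5)*(-1/30))*b) - 153 = (b**2 - b/25) - 153 = -153 + b**2 - b/25)
c = 25/34606738 (c = 1/((-153 + 962**2 - 1/25*962) + 459017) = 1/((-153 + 925444 - 962/25) + 459017) = 1/(23131313/25 + 459017) = 1/(34606738/25) = 25/34606738 ≈ 7.2240e-7)
1/c = 1/(25/34606738) = 34606738/25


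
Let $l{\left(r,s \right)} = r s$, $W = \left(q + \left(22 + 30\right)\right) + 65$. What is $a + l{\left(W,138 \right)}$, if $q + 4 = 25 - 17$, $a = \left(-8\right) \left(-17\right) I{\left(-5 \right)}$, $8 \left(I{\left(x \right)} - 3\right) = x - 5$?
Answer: $16936$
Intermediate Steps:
$I{\left(x \right)} = \frac{19}{8} + \frac{x}{8}$ ($I{\left(x \right)} = 3 + \frac{x - 5}{8} = 3 + \frac{-5 + x}{8} = 3 + \left(- \frac{5}{8} + \frac{x}{8}\right) = \frac{19}{8} + \frac{x}{8}$)
$a = 238$ ($a = \left(-8\right) \left(-17\right) \left(\frac{19}{8} + \frac{1}{8} \left(-5\right)\right) = 136 \left(\frac{19}{8} - \frac{5}{8}\right) = 136 \cdot \frac{7}{4} = 238$)
$q = 4$ ($q = -4 + \left(25 - 17\right) = -4 + 8 = 4$)
$W = 121$ ($W = \left(4 + \left(22 + 30\right)\right) + 65 = \left(4 + 52\right) + 65 = 56 + 65 = 121$)
$a + l{\left(W,138 \right)} = 238 + 121 \cdot 138 = 238 + 16698 = 16936$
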